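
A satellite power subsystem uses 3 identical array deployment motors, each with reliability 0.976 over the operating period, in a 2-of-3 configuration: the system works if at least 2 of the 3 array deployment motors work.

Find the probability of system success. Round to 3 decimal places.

0.998

R = Σ_{i=2}^{3} C(3,i) p^i (1−p)^{3−i} with p = 0.976
C(3,2)·0.976^2·0.024^1 = 0.06859
C(3,3)·0.976^3·0.024^0 = 0.92971
Sum = 0.998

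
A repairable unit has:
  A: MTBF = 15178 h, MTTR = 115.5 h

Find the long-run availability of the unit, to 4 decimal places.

A(A) = MTBF/(MTBF+MTTR) = 15178/(15178+115.5) = 0.9924

0.9924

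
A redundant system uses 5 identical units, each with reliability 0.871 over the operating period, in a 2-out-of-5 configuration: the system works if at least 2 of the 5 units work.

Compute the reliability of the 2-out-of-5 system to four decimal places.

R = Σ_{i=2}^{5} C(5,i) p^i (1−p)^{5−i} with p = 0.871
C(5,2)·0.871^2·0.129^3 = 0.016286
C(5,3)·0.871^3·0.129^2 = 0.109960
C(5,4)·0.871^4·0.129^1 = 0.371221
C(5,5)·0.871^5·0.129^0 = 0.501292
Sum = 0.9988

0.9988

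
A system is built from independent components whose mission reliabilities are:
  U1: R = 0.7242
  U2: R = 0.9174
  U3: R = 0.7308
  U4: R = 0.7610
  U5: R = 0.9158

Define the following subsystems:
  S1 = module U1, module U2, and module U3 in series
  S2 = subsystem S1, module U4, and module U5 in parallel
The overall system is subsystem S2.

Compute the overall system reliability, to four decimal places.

0.9896

Series (U1, U2, and U3): 0.724200 × 0.917400 × 0.730800 = 0.485530
Parallel ([0.485530], U4, and U5): 1 − (1 − 0.485530)(1 − 0.761000)(1 − 0.915800) = 0.9896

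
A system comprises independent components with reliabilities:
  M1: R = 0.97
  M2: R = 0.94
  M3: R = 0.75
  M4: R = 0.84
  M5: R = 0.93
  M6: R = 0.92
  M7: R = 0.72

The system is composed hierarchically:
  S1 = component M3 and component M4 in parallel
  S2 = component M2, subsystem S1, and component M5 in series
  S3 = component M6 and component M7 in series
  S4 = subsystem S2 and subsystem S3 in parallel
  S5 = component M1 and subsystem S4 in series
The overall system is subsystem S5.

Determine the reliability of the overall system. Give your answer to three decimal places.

0.917

Parallel (M3 and M4): 1 − (1 − 0.75000)(1 − 0.84000) = 0.96000
Series (M2, [0.96000], and M5): 0.94000 × 0.96000 × 0.93000 = 0.83923
Series (M6 and M7): 0.92000 × 0.72000 = 0.66240
Parallel ([0.83923] and [0.66240]): 1 − (1 − 0.83923)(1 − 0.66240) = 0.94572
Series (M1 and [0.94572]): 0.97000 × 0.94572 = 0.917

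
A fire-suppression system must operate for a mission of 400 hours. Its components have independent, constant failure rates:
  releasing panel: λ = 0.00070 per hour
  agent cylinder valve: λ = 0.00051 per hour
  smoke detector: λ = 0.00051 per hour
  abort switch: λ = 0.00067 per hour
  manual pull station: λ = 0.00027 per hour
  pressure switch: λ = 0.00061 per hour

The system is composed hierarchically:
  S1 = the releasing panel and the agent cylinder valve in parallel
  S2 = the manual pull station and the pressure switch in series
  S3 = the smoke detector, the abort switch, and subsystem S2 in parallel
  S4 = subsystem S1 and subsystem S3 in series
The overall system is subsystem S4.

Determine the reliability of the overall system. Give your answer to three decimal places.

R(releasing panel) = exp(−0.00070 × 400) = 0.75578
R(agent cylinder valve) = exp(−0.00051 × 400) = 0.81546
R(smoke detector) = exp(−0.00051 × 400) = 0.81546
R(abort switch) = exp(−0.00067 × 400) = 0.76491
R(manual pull station) = exp(−0.00027 × 400) = 0.89763
R(pressure switch) = exp(−0.00061 × 400) = 0.78349
Parallel (releasing panel and agent cylinder valve): 1 − (1 − 0.75578)(1 − 0.81546) = 0.95493
Series (manual pull station and pressure switch): 0.89763 × 0.78349 = 0.70328
Parallel (smoke detector, abort switch, and [0.70328]): 1 − (1 − 0.81546)(1 − 0.76491)(1 − 0.70328) = 0.98713
Series ([0.95493] and [0.98713]): 0.95493 × 0.98713 = 0.943

0.943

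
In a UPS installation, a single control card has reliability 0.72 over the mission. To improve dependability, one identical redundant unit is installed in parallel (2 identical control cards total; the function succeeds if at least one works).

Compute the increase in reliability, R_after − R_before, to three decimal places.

R_before = 0.72
R_after = 1 − (1 − 0.72)^2 = 0.922
ΔR = 0.922 − 0.72 = 0.202

0.202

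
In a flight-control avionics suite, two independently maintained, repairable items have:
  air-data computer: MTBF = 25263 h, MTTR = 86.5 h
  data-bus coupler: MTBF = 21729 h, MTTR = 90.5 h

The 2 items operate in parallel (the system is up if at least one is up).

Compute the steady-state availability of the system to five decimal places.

0.99999

A(air-data computer) = MTBF/(MTBF+MTTR) = 25263/(25263+86.5) = 0.996588
A(data-bus coupler) = MTBF/(MTBF+MTTR) = 21729/(21729+90.5) = 0.995852
Parallel availability: 1 − (1 − 0.996588)(1 − 0.995852) = 0.99999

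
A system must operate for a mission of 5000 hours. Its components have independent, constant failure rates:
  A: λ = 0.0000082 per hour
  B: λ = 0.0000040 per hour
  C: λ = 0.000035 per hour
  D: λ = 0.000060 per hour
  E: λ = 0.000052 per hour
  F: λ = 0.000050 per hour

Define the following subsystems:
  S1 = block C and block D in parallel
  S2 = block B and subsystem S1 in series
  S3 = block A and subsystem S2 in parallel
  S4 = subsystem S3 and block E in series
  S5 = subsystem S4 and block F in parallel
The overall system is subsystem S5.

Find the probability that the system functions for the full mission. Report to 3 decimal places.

R(A) = exp(−0.0000082 × 5000) = 0.95983
R(B) = exp(−0.0000040 × 5000) = 0.98020
R(C) = exp(−0.000035 × 5000) = 0.83946
R(D) = exp(−0.000060 × 5000) = 0.74082
R(E) = exp(−0.000052 × 5000) = 0.77105
R(F) = exp(−0.000050 × 5000) = 0.77880
Parallel (C and D): 1 − (1 − 0.83946)(1 − 0.74082) = 0.95839
Series (B and [0.95839]): 0.98020 × 0.95839 = 0.93941
Parallel (A and [0.93941]): 1 − (1 − 0.95983)(1 − 0.93941) = 0.99757
Series ([0.99757] and E): 0.99757 × 0.77105 = 0.76918
Parallel ([0.76918] and F): 1 − (1 − 0.76918)(1 − 0.77880) = 0.949

0.949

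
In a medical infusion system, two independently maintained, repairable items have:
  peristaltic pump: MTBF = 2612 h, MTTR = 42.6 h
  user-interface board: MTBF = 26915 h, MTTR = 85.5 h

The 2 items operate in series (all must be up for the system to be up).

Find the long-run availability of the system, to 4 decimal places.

0.9808

A(peristaltic pump) = MTBF/(MTBF+MTTR) = 2612/(2612+42.6) = 0.983952
A(user-interface board) = MTBF/(MTBF+MTTR) = 26915/(26915+85.5) = 0.996833
Series availability: 0.983952 × 0.996833 = 0.9808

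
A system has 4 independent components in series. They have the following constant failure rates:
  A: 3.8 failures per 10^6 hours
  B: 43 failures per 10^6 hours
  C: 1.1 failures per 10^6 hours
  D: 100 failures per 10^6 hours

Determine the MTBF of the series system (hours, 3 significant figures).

Series of exponential components: λ_sys = Σ λ_i
λ_sys = 0.0000038 + 0.000043 + 0.0000011 + 0.00010 = 1.4790e-04 /h
MTBF = 1 / λ_sys = 6760 h

6760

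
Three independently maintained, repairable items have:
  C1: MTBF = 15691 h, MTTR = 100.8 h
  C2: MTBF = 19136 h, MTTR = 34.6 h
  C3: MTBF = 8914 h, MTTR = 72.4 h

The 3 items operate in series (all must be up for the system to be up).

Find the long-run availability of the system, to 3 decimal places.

0.984

A(C1) = MTBF/(MTBF+MTTR) = 15691/(15691+100.8) = 0.993617
A(C2) = MTBF/(MTBF+MTTR) = 19136/(19136+34.6) = 0.998195
A(C3) = MTBF/(MTBF+MTTR) = 8914/(8914+72.4) = 0.991943
Series availability: 0.993617 × 0.998195 × 0.991943 = 0.984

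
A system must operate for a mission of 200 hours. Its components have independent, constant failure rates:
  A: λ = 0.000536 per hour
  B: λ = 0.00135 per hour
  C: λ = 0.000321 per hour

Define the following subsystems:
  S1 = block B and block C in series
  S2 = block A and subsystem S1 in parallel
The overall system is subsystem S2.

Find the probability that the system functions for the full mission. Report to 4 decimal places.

R(A) = exp(−0.000536 × 200) = 0.898346
R(B) = exp(−0.00135 × 200) = 0.763379
R(C) = exp(−0.000321 × 200) = 0.937817
Series (B and C): 0.763379 × 0.937817 = 0.715910
Parallel (A and [0.715910]): 1 − (1 − 0.898346)(1 − 0.715910) = 0.9711

0.9711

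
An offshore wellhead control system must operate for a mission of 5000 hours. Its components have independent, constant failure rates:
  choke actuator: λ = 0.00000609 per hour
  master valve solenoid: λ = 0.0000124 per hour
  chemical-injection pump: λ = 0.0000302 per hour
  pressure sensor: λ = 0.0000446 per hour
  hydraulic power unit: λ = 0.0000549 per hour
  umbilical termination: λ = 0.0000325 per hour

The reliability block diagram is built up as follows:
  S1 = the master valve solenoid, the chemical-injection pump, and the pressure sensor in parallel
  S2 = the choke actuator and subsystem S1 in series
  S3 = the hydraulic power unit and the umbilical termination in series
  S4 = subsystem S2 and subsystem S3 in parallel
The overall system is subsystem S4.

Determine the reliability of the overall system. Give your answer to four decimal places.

R(choke actuator) = exp(−0.00000609 × 5000) = 0.970009
R(master valve solenoid) = exp(−0.0000124 × 5000) = 0.939883
R(chemical-injection pump) = exp(−0.0000302 × 5000) = 0.859848
R(pressure sensor) = exp(−0.0000446 × 5000) = 0.800115
R(hydraulic power unit) = exp(−0.0000549 × 5000) = 0.759952
R(umbilical termination) = exp(−0.0000325 × 5000) = 0.850016
Parallel (master valve solenoid, chemical-injection pump, and pressure sensor): 1 − (1 − 0.939883)(1 − 0.859848)(1 − 0.800115) = 0.998316
Series (choke actuator and [0.998316]): 0.970009 × 0.998316 = 0.968376
Series (hydraulic power unit and umbilical termination): 0.759952 × 0.850016 = 0.645971
Parallel ([0.968376] and [0.645971]): 1 − (1 − 0.968376)(1 − 0.645971) = 0.9888

0.9888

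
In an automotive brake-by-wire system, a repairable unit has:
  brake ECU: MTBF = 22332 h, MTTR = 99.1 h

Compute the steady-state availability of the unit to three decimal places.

A(brake ECU) = MTBF/(MTBF+MTTR) = 22332/(22332+99.1) = 0.996

0.996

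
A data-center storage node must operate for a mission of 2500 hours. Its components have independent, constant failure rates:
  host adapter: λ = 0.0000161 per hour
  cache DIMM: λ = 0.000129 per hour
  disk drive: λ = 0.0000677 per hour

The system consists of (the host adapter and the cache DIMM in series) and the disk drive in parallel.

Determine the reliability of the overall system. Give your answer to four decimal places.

0.9526

R(host adapter) = exp(−0.0000161 × 2500) = 0.960549
R(cache DIMM) = exp(−0.000129 × 2500) = 0.724336
R(disk drive) = exp(−0.0000677 × 2500) = 0.844298
Series (host adapter and cache DIMM): 0.960549 × 0.724336 = 0.695760
Parallel ([0.695760] and disk drive): 1 − (1 − 0.695760)(1 − 0.844298) = 0.9526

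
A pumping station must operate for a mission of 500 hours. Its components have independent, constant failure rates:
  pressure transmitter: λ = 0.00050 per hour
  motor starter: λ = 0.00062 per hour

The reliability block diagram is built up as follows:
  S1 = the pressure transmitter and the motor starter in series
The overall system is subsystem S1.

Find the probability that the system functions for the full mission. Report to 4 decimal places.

0.5712

R(pressure transmitter) = exp(−0.00050 × 500) = 0.778801
R(motor starter) = exp(−0.00062 × 500) = 0.733447
Series (pressure transmitter and motor starter): 0.778801 × 0.733447 = 0.5712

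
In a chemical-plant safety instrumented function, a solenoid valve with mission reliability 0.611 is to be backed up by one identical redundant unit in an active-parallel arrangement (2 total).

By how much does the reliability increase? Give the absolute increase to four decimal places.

R_before = 0.611
R_after = 1 − (1 − 0.611)^2 = 0.8487
ΔR = 0.8487 − 0.611 = 0.2377

0.2377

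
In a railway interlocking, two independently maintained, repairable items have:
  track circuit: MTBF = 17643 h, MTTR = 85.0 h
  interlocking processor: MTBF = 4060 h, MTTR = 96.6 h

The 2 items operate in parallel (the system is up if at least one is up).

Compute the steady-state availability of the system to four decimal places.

0.9999

A(track circuit) = MTBF/(MTBF+MTTR) = 17643/(17643+85.0) = 0.995205
A(interlocking processor) = MTBF/(MTBF+MTTR) = 4060/(4060+96.6) = 0.976760
Parallel availability: 1 − (1 − 0.995205)(1 − 0.976760) = 0.9999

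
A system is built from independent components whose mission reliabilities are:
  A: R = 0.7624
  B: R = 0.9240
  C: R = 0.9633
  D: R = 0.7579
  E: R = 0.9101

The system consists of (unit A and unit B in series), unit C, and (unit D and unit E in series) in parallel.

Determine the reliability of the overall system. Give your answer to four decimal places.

0.9966

Series (A and B): 0.762400 × 0.924000 = 0.704458
Series (D and E): 0.757900 × 0.910100 = 0.689765
Parallel ([0.704458], C, and [0.689765]): 1 − (1 − 0.704458)(1 − 0.963300)(1 − 0.689765) = 0.9966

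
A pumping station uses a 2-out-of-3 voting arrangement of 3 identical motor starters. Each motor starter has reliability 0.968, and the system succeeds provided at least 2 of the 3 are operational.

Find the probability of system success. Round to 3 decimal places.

0.997

R = Σ_{i=2}^{3} C(3,i) p^i (1−p)^{3−i} with p = 0.968
C(3,2)·0.968^2·0.032^1 = 0.08995
C(3,3)·0.968^3·0.032^0 = 0.90704
Sum = 0.997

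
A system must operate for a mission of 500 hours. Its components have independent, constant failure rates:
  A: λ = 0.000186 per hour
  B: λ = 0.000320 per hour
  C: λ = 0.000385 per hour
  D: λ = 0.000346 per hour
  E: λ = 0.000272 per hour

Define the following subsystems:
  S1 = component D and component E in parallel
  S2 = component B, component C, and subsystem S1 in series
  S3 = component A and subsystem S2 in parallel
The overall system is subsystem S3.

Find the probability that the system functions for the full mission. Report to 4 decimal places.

R(A) = exp(−0.000186 × 500) = 0.911194
R(B) = exp(−0.000320 × 500) = 0.852144
R(C) = exp(−0.000385 × 500) = 0.824894
R(D) = exp(−0.000346 × 500) = 0.841138
R(E) = exp(−0.000272 × 500) = 0.872843
Parallel (D and E): 1 − (1 − 0.841138)(1 − 0.872843) = 0.979800
Series (B, C, and [0.979800]): 0.852144 × 0.824894 × 0.979800 = 0.688729
Parallel (A and [0.688729]): 1 − (1 − 0.911194)(1 − 0.688729) = 0.9724

0.9724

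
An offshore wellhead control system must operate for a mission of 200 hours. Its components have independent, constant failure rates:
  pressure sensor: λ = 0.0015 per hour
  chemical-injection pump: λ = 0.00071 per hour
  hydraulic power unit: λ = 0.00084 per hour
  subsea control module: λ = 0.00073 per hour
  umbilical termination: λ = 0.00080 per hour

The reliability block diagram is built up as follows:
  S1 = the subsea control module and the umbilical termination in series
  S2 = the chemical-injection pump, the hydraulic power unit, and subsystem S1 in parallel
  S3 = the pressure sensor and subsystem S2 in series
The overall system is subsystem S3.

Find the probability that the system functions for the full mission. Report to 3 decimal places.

R(pressure sensor) = exp(−0.0015 × 200) = 0.74082
R(chemical-injection pump) = exp(−0.00071 × 200) = 0.86762
R(hydraulic power unit) = exp(−0.00084 × 200) = 0.84535
R(subsea control module) = exp(−0.00073 × 200) = 0.86416
R(umbilical termination) = exp(−0.00080 × 200) = 0.85214
Series (subsea control module and umbilical termination): 0.86416 × 0.85214 = 0.73639
Parallel (chemical-injection pump, hydraulic power unit, and [0.73639]): 1 − (1 − 0.86762)(1 − 0.84535)(1 − 0.73639) = 0.99460
Series (pressure sensor and [0.99460]): 0.74082 × 0.99460 = 0.737

0.737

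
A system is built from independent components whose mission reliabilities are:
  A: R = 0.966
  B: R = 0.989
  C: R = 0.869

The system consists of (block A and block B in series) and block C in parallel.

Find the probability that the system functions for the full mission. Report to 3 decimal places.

Series (A and B): 0.96600 × 0.98900 = 0.95537
Parallel ([0.95537] and C): 1 − (1 − 0.95537)(1 − 0.86900) = 0.994

0.994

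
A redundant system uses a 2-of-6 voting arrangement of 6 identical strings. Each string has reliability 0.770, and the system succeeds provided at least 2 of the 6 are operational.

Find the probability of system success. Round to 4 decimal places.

0.9969

R = Σ_{i=2}^{6} C(6,i) p^i (1−p)^{6−i} with p = 0.770
C(6,2)·0.770^2·0.230^4 = 0.024888
C(6,3)·0.770^3·0.230^3 = 0.111093
C(6,4)·0.770^4·0.230^2 = 0.278939
C(6,5)·0.770^5·0.230^1 = 0.373536
C(6,6)·0.770^6·0.230^0 = 0.208422
Sum = 0.9969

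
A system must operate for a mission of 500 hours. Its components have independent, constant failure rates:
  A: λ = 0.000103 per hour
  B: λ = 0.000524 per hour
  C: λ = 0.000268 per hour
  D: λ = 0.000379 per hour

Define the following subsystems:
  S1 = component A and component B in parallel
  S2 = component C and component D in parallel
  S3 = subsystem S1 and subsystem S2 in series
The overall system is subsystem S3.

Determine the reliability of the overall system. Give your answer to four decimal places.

R(A) = exp(−0.000103 × 500) = 0.949804
R(B) = exp(−0.000524 × 500) = 0.769511
R(C) = exp(−0.000268 × 500) = 0.874590
R(D) = exp(−0.000379 × 500) = 0.827373
Parallel (A and B): 1 − (1 − 0.949804)(1 − 0.769511) = 0.988430
Parallel (C and D): 1 − (1 − 0.874590)(1 − 0.827373) = 0.978351
Series ([0.988430] and [0.978351]): 0.988430 × 0.978351 = 0.9670

0.9670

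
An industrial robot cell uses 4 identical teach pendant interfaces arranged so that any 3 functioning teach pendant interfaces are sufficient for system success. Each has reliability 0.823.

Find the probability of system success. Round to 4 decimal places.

0.8534

R = Σ_{i=3}^{4} C(4,i) p^i (1−p)^{4−i} with p = 0.823
C(4,3)·0.823^3·0.177^1 = 0.394669
C(4,4)·0.823^4·0.177^0 = 0.458775
Sum = 0.8534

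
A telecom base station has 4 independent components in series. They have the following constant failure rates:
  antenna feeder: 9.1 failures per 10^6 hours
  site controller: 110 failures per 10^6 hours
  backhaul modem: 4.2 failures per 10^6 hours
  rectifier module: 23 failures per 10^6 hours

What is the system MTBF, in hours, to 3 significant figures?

6840

Series of exponential components: λ_sys = Σ λ_i
λ_sys = 0.0000091 + 0.00011 + 0.0000042 + 0.000023 = 1.4630e-04 /h
MTBF = 1 / λ_sys = 6840 h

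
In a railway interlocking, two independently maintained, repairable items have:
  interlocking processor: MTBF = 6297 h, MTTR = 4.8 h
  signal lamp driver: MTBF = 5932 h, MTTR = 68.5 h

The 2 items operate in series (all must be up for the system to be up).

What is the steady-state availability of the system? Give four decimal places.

A(interlocking processor) = MTBF/(MTBF+MTTR) = 6297/(6297+4.8) = 0.999238
A(signal lamp driver) = MTBF/(MTBF+MTTR) = 5932/(5932+68.5) = 0.988584
Series availability: 0.999238 × 0.988584 = 0.9878

0.9878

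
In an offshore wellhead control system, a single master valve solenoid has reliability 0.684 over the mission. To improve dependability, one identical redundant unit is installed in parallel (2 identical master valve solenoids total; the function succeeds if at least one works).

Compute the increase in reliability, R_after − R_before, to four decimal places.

R_before = 0.684
R_after = 1 − (1 − 0.684)^2 = 0.9001
ΔR = 0.9001 − 0.684 = 0.2161

0.2161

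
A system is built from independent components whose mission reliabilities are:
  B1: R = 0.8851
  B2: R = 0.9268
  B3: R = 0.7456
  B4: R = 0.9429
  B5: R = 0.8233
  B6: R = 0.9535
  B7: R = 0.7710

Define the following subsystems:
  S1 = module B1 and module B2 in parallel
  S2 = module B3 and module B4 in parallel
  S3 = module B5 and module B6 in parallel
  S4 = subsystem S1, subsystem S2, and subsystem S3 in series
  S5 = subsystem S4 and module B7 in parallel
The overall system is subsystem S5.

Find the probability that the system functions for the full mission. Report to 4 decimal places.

Parallel (B1 and B2): 1 − (1 − 0.885100)(1 − 0.926800) = 0.991589
Parallel (B3 and B4): 1 − (1 − 0.745600)(1 − 0.942900) = 0.985474
Parallel (B5 and B6): 1 − (1 − 0.823300)(1 − 0.953500) = 0.991783
Series ([0.991589], [0.985474], and [0.991783]): 0.991589 × 0.985474 × 0.991783 = 0.969156
Parallel ([0.969156] and B7): 1 − (1 − 0.969156)(1 − 0.771000) = 0.9929

0.9929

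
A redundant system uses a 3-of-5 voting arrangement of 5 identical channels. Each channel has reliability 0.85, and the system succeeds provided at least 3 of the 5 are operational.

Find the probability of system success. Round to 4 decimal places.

0.9734

R = Σ_{i=3}^{5} C(5,i) p^i (1−p)^{5−i} with p = 0.85
C(5,3)·0.85^3·0.15^2 = 0.138178
C(5,4)·0.85^4·0.15^1 = 0.391505
C(5,5)·0.85^5·0.15^0 = 0.443705
Sum = 0.9734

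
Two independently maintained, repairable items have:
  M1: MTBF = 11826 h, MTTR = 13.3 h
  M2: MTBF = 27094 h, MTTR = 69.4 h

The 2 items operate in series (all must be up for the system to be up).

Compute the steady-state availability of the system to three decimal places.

A(M1) = MTBF/(MTBF+MTTR) = 11826/(11826+13.3) = 0.998877
A(M2) = MTBF/(MTBF+MTTR) = 27094/(27094+69.4) = 0.997445
Series availability: 0.998877 × 0.997445 = 0.996

0.996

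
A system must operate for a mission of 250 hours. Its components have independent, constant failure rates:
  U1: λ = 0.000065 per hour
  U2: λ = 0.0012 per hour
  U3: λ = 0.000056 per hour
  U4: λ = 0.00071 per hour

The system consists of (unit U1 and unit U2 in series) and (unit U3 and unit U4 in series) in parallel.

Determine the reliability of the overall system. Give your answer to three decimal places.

0.953

R(U1) = exp(−0.000065 × 250) = 0.98388
R(U2) = exp(−0.0012 × 250) = 0.74082
R(U3) = exp(−0.000056 × 250) = 0.98610
R(U4) = exp(−0.00071 × 250) = 0.83736
Series (U1 and U2): 0.98388 × 0.74082 = 0.72888
Series (U3 and U4): 0.98610 × 0.83736 = 0.82572
Parallel ([0.72888] and [0.82572]): 1 − (1 − 0.72888)(1 − 0.82572) = 0.953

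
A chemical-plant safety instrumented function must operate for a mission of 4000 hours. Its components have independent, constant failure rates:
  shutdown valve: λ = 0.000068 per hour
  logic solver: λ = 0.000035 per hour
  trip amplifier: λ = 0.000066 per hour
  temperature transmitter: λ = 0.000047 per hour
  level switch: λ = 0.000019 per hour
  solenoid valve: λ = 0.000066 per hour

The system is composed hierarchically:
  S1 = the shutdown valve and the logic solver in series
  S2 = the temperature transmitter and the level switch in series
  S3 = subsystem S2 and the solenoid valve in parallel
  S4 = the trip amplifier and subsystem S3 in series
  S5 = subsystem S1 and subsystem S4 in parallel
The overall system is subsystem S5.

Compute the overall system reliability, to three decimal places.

R(shutdown valve) = exp(−0.000068 × 4000) = 0.76185
R(logic solver) = exp(−0.000035 × 4000) = 0.86936
R(trip amplifier) = exp(−0.000066 × 4000) = 0.76797
R(temperature transmitter) = exp(−0.000047 × 4000) = 0.82861
R(level switch) = exp(−0.000019 × 4000) = 0.92682
R(solenoid valve) = exp(−0.000066 × 4000) = 0.76797
Series (shutdown valve and logic solver): 0.76185 × 0.86936 = 0.66232
Series (temperature transmitter and level switch): 0.82861 × 0.92682 = 0.76797
Parallel ([0.76797] and solenoid valve): 1 − (1 − 0.76797)(1 − 0.76797) = 0.94616
Series (trip amplifier and [0.94616]): 0.76797 × 0.94616 = 0.72662
Parallel ([0.66232] and [0.72662]): 1 − (1 − 0.66232)(1 − 0.72662) = 0.908

0.908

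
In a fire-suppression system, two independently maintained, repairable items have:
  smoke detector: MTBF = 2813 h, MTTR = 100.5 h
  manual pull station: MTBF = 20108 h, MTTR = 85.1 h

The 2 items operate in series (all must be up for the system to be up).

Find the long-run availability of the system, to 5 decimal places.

A(smoke detector) = MTBF/(MTBF+MTTR) = 2813/(2813+100.5) = 0.965505
A(manual pull station) = MTBF/(MTBF+MTTR) = 20108/(20108+85.1) = 0.995786
Series availability: 0.965505 × 0.995786 = 0.96144

0.96144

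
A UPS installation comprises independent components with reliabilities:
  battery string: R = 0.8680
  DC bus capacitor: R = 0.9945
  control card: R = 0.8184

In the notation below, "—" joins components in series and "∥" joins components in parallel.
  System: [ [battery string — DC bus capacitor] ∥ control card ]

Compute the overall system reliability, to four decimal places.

Series (battery string and DC bus capacitor): 0.868000 × 0.994500 = 0.863226
Parallel ([0.863226] and control card): 1 − (1 − 0.863226)(1 − 0.818400) = 0.9752

0.9752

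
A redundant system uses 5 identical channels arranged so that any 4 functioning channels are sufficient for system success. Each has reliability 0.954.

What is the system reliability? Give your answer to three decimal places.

0.981

R = Σ_{i=4}^{5} C(5,i) p^i (1−p)^{5−i} with p = 0.954
C(5,4)·0.954^4·0.046^1 = 0.19051
C(5,5)·0.954^5·0.046^0 = 0.79021
Sum = 0.981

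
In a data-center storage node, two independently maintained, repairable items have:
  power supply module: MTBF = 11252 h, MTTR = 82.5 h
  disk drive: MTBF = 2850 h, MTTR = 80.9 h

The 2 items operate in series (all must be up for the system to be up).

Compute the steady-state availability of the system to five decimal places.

0.96532

A(power supply module) = MTBF/(MTBF+MTTR) = 11252/(11252+82.5) = 0.992721
A(disk drive) = MTBF/(MTBF+MTTR) = 2850/(2850+80.9) = 0.972398
Series availability: 0.992721 × 0.972398 = 0.96532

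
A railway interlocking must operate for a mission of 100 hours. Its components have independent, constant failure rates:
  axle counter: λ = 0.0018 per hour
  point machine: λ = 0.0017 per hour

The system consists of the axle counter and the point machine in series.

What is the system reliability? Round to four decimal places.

R(axle counter) = exp(−0.0018 × 100) = 0.835270
R(point machine) = exp(−0.0017 × 100) = 0.843665
Series (axle counter and point machine): 0.835270 × 0.843665 = 0.7047

0.7047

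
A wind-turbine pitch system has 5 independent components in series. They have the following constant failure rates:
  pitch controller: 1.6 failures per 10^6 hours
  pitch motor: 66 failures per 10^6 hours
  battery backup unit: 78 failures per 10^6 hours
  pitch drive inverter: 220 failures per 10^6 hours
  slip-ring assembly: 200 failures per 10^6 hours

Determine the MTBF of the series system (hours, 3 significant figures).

1770

Series of exponential components: λ_sys = Σ λ_i
λ_sys = 0.0000016 + 0.000066 + 0.000078 + 0.00022 + 0.00020 = 5.6560e-04 /h
MTBF = 1 / λ_sys = 1770 h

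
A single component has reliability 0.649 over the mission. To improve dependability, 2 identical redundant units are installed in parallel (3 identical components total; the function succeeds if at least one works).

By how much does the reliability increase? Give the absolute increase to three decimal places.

R_before = 0.649
R_after = 1 − (1 − 0.649)^3 = 0.957
ΔR = 0.957 − 0.649 = 0.308

0.308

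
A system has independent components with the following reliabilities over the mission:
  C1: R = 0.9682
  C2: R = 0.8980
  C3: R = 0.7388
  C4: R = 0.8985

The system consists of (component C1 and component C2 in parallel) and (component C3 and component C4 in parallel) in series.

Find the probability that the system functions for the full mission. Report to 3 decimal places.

0.970

Parallel (C1 and C2): 1 − (1 − 0.96820)(1 − 0.89800) = 0.99676
Parallel (C3 and C4): 1 − (1 − 0.73880)(1 − 0.89850) = 0.97349
Series ([0.99676] and [0.97349]): 0.99676 × 0.97349 = 0.970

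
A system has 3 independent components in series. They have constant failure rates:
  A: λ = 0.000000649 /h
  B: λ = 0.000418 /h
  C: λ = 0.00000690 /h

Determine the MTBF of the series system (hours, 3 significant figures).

Series of exponential components: λ_sys = Σ λ_i
λ_sys = 0.000000649 + 0.000418 + 0.00000690 = 4.2555e-04 /h
MTBF = 1 / λ_sys = 2350 h

2350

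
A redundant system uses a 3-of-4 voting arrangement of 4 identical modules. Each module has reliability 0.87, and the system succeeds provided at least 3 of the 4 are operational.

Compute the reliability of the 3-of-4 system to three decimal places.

R = Σ_{i=3}^{4} C(4,i) p^i (1−p)^{4−i} with p = 0.87
C(4,3)·0.87^3·0.13^1 = 0.34242
C(4,4)·0.87^4·0.13^0 = 0.57290
Sum = 0.915

0.915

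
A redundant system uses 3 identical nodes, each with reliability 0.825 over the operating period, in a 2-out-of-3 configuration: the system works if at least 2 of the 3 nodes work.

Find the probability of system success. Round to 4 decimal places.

0.9188

R = Σ_{i=2}^{3} C(3,i) p^i (1−p)^{3−i} with p = 0.825
C(3,2)·0.825^2·0.175^1 = 0.357328
C(3,3)·0.825^3·0.175^0 = 0.561516
Sum = 0.9188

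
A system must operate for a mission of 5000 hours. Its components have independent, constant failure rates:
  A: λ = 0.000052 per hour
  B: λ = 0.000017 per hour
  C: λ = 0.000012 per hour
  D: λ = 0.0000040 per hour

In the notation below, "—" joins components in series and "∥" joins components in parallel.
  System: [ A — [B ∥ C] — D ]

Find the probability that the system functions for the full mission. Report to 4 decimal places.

0.7522

R(A) = exp(−0.000052 × 5000) = 0.771052
R(B) = exp(−0.000017 × 5000) = 0.918512
R(C) = exp(−0.000012 × 5000) = 0.941765
R(D) = exp(−0.0000040 × 5000) = 0.980199
Parallel (B and C): 1 − (1 − 0.918512)(1 − 0.941765) = 0.995255
Series (A, [0.995255], and D): 0.771052 × 0.995255 × 0.980199 = 0.7522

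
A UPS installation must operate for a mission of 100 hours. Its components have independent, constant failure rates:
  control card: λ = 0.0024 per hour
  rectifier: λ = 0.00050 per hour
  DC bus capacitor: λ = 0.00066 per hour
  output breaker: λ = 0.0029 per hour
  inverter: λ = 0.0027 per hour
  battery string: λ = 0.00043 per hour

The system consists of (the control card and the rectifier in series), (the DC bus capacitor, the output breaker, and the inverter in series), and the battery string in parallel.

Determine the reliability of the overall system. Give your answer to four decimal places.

0.9951

R(control card) = exp(−0.0024 × 100) = 0.786628
R(rectifier) = exp(−0.00050 × 100) = 0.951229
R(DC bus capacitor) = exp(−0.00066 × 100) = 0.936131
R(output breaker) = exp(−0.0029 × 100) = 0.748264
R(inverter) = exp(−0.0027 × 100) = 0.763379
R(battery string) = exp(−0.00043 × 100) = 0.957911
Series (control card and rectifier): 0.786628 × 0.951229 = 0.748263
Series (DC bus capacitor, output breaker, and inverter): 0.936131 × 0.748264 × 0.763379 = 0.534726
Parallel ([0.748263], [0.534726], and battery string): 1 − (1 − 0.748263)(1 − 0.534726)(1 − 0.957911) = 0.9951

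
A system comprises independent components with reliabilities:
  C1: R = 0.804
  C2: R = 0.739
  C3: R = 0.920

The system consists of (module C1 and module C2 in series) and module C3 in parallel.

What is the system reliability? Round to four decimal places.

0.9675

Series (C1 and C2): 0.804000 × 0.739000 = 0.594156
Parallel ([0.594156] and C3): 1 − (1 − 0.594156)(1 − 0.920000) = 0.9675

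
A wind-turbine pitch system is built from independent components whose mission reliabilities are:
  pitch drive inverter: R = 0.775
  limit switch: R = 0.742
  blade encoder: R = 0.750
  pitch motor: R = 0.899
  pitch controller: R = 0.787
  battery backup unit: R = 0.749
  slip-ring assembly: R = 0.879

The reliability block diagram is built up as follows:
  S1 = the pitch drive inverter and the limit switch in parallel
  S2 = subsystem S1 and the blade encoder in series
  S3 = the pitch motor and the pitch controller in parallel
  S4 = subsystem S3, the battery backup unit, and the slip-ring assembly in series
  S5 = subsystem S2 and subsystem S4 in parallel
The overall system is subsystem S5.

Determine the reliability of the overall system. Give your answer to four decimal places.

Parallel (pitch drive inverter and limit switch): 1 − (1 − 0.775000)(1 − 0.742000) = 0.941950
Series ([0.941950] and blade encoder): 0.941950 × 0.750000 = 0.706463
Parallel (pitch motor and pitch controller): 1 − (1 − 0.899000)(1 − 0.787000) = 0.978487
Series ([0.978487], battery backup unit, and slip-ring assembly): 0.978487 × 0.749000 × 0.879000 = 0.644207
Parallel ([0.706463] and [0.644207]): 1 − (1 − 0.706463)(1 − 0.644207) = 0.8956

0.8956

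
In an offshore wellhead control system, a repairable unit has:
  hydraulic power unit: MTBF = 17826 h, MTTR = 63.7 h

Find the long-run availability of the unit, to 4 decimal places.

0.9964

A(hydraulic power unit) = MTBF/(MTBF+MTTR) = 17826/(17826+63.7) = 0.9964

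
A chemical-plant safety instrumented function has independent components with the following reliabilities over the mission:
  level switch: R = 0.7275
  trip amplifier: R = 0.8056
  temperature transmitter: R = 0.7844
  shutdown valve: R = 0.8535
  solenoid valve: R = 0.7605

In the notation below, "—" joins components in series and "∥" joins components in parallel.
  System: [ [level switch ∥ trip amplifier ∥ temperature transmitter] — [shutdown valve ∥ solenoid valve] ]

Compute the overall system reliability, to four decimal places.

Parallel (level switch, trip amplifier, and temperature transmitter): 1 − (1 − 0.727500)(1 − 0.805600)(1 − 0.784400) = 0.988579
Parallel (shutdown valve and solenoid valve): 1 − (1 − 0.853500)(1 − 0.760500) = 0.964913
Series ([0.988579] and [0.964913]): 0.988579 × 0.964913 = 0.9539

0.9539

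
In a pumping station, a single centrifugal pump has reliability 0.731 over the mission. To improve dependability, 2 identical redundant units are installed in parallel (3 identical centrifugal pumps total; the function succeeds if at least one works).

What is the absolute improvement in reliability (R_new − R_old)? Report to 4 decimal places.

0.2495

R_before = 0.731
R_after = 1 − (1 − 0.731)^3 = 0.9805
ΔR = 0.9805 − 0.731 = 0.2495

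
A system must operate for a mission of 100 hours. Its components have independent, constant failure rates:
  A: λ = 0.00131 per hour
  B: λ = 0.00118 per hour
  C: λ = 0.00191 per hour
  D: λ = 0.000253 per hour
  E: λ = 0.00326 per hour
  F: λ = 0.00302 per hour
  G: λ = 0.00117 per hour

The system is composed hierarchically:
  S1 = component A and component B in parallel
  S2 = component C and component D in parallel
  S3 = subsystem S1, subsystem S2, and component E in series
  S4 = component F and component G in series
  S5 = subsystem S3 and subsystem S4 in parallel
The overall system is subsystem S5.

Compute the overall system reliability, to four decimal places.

R(A) = exp(−0.00131 × 100) = 0.877218
R(B) = exp(−0.00118 × 100) = 0.888696
R(C) = exp(−0.00191 × 100) = 0.826133
R(D) = exp(−0.000253 × 100) = 0.975017
R(E) = exp(−0.00326 × 100) = 0.721805
R(F) = exp(−0.00302 × 100) = 0.739338
R(G) = exp(−0.00117 × 100) = 0.889585
Parallel (A and B): 1 − (1 − 0.877218)(1 − 0.888696) = 0.986334
Parallel (C and D): 1 − (1 − 0.826133)(1 − 0.975017) = 0.995656
Series ([0.986334], [0.995656], and E): 0.986334 × 0.995656 × 0.721805 = 0.708848
Series (F and G): 0.739338 × 0.889585 = 0.657704
Parallel ([0.708848] and [0.657704]): 1 − (1 − 0.708848)(1 − 0.657704) = 0.9003

0.9003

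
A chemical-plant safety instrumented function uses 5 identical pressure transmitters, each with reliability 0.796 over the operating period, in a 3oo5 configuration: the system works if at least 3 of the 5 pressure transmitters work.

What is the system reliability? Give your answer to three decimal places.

0.939

R = Σ_{i=3}^{5} C(5,i) p^i (1−p)^{5−i} with p = 0.796
C(5,3)·0.796^3·0.204^2 = 0.20989
C(5,4)·0.796^4·0.204^1 = 0.40950
C(5,5)·0.796^5·0.204^0 = 0.31957
Sum = 0.939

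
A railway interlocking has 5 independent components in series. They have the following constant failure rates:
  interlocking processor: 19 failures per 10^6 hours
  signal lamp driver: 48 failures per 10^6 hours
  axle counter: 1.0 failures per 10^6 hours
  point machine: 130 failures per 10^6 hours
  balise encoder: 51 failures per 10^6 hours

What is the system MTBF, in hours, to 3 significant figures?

Series of exponential components: λ_sys = Σ λ_i
λ_sys = 0.000019 + 0.000048 + 0.0000010 + 0.00013 + 0.000051 = 2.4900e-04 /h
MTBF = 1 / λ_sys = 4020 h

4020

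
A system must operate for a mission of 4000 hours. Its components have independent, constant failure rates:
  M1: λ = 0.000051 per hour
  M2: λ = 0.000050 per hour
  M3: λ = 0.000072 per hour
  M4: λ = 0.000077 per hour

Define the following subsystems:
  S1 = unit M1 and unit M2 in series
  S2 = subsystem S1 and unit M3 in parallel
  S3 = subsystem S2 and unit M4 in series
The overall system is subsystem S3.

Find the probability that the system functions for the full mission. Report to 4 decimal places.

R(M1) = exp(−0.000051 × 4000) = 0.815462
R(M2) = exp(−0.000050 × 4000) = 0.818731
R(M3) = exp(−0.000072 × 4000) = 0.749762
R(M4) = exp(−0.000077 × 4000) = 0.734915
Series (M1 and M2): 0.815462 × 0.818731 = 0.667644
Parallel ([0.667644] and M3): 1 − (1 − 0.667644)(1 − 0.749762) = 0.916832
Series ([0.916832] and M4): 0.916832 × 0.734915 = 0.6738

0.6738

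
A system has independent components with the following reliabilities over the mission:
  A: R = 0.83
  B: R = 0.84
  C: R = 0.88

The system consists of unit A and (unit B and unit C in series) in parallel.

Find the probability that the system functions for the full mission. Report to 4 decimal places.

Series (B and C): 0.840000 × 0.880000 = 0.739200
Parallel (A and [0.739200]): 1 − (1 − 0.830000)(1 − 0.739200) = 0.9557

0.9557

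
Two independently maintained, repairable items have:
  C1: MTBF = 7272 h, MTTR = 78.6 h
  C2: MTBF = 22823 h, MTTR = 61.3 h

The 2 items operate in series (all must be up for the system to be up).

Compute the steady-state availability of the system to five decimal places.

0.98666

A(C1) = MTBF/(MTBF+MTTR) = 7272/(7272+78.6) = 0.989307
A(C2) = MTBF/(MTBF+MTTR) = 22823/(22823+61.3) = 0.997321
Series availability: 0.989307 × 0.997321 = 0.98666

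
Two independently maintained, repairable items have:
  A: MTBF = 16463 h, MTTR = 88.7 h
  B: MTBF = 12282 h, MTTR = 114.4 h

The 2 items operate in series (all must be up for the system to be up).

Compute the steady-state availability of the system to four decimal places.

0.9855

A(A) = MTBF/(MTBF+MTTR) = 16463/(16463+88.7) = 0.994641
A(B) = MTBF/(MTBF+MTTR) = 12282/(12282+114.4) = 0.990772
Series availability: 0.994641 × 0.990772 = 0.9855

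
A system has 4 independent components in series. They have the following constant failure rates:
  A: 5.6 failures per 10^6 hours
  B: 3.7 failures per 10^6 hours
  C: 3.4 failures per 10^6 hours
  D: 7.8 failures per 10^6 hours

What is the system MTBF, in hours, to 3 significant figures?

Series of exponential components: λ_sys = Σ λ_i
λ_sys = 0.0000056 + 0.0000037 + 0.0000034 + 0.0000078 = 2.0500e-05 /h
MTBF = 1 / λ_sys = 48800 h

48800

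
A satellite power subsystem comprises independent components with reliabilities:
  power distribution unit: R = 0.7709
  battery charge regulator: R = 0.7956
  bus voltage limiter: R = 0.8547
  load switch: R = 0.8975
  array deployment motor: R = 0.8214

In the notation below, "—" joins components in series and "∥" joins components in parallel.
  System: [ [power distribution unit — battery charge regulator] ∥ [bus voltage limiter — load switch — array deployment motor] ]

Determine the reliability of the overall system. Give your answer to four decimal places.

0.8570

Series (power distribution unit and battery charge regulator): 0.770900 × 0.795600 = 0.613328
Series (bus voltage limiter, load switch, and array deployment motor): 0.854700 × 0.897500 × 0.821400 = 0.630090
Parallel ([0.613328] and [0.630090]): 1 − (1 − 0.613328)(1 − 0.630090) = 0.8570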